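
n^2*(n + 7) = n^3 + 7*n^2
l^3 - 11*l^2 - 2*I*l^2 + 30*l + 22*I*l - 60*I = (l - 6)*(l - 5)*(l - 2*I)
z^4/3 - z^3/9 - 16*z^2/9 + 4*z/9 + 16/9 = (z/3 + 1/3)*(z - 2)*(z - 4/3)*(z + 2)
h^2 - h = h*(h - 1)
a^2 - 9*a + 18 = (a - 6)*(a - 3)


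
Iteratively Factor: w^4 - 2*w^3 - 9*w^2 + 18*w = (w + 3)*(w^3 - 5*w^2 + 6*w) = (w - 2)*(w + 3)*(w^2 - 3*w) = (w - 3)*(w - 2)*(w + 3)*(w)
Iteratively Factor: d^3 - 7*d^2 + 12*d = (d - 3)*(d^2 - 4*d) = d*(d - 3)*(d - 4)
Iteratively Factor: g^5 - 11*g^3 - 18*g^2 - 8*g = (g + 1)*(g^4 - g^3 - 10*g^2 - 8*g) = (g - 4)*(g + 1)*(g^3 + 3*g^2 + 2*g) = (g - 4)*(g + 1)^2*(g^2 + 2*g) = (g - 4)*(g + 1)^2*(g + 2)*(g)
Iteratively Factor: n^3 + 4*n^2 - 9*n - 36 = (n + 3)*(n^2 + n - 12) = (n + 3)*(n + 4)*(n - 3)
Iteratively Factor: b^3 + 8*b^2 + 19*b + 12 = (b + 4)*(b^2 + 4*b + 3) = (b + 1)*(b + 4)*(b + 3)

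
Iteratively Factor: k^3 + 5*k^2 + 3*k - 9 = (k + 3)*(k^2 + 2*k - 3) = (k + 3)^2*(k - 1)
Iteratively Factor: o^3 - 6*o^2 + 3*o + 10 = (o - 2)*(o^2 - 4*o - 5) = (o - 5)*(o - 2)*(o + 1)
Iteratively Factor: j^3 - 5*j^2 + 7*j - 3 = (j - 1)*(j^2 - 4*j + 3) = (j - 3)*(j - 1)*(j - 1)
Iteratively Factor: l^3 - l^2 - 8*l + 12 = (l + 3)*(l^2 - 4*l + 4) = (l - 2)*(l + 3)*(l - 2)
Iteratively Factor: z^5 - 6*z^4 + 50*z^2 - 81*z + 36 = (z - 1)*(z^4 - 5*z^3 - 5*z^2 + 45*z - 36) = (z - 4)*(z - 1)*(z^3 - z^2 - 9*z + 9) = (z - 4)*(z - 1)^2*(z^2 - 9) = (z - 4)*(z - 3)*(z - 1)^2*(z + 3)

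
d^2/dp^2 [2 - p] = 0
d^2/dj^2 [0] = 0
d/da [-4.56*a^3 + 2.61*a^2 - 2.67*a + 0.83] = -13.68*a^2 + 5.22*a - 2.67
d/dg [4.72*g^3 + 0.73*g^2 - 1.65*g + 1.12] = 14.16*g^2 + 1.46*g - 1.65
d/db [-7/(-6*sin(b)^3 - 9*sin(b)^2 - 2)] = -126*(sin(b) + 1)*sin(b)*cos(b)/(6*sin(b)^3 + 9*sin(b)^2 + 2)^2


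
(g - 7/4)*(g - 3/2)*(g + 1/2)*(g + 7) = g^4 + 17*g^3/4 - 73*g^2/4 + 133*g/16 + 147/16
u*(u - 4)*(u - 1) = u^3 - 5*u^2 + 4*u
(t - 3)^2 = t^2 - 6*t + 9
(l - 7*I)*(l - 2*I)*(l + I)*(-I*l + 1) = -I*l^4 - 7*l^3 - 3*I*l^2 - 19*l - 14*I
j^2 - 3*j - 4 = (j - 4)*(j + 1)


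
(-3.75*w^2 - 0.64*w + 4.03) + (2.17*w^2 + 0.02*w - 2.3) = -1.58*w^2 - 0.62*w + 1.73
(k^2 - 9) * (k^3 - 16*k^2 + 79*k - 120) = k^5 - 16*k^4 + 70*k^3 + 24*k^2 - 711*k + 1080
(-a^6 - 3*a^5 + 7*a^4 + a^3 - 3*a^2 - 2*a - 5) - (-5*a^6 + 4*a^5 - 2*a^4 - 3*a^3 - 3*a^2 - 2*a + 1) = 4*a^6 - 7*a^5 + 9*a^4 + 4*a^3 - 6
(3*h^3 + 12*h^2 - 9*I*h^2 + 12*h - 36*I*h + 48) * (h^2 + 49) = 3*h^5 + 12*h^4 - 9*I*h^4 + 159*h^3 - 36*I*h^3 + 636*h^2 - 441*I*h^2 + 588*h - 1764*I*h + 2352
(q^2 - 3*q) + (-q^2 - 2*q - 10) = -5*q - 10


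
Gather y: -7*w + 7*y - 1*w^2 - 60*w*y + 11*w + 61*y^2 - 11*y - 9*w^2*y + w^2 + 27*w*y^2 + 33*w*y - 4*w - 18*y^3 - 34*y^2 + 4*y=-18*y^3 + y^2*(27*w + 27) + y*(-9*w^2 - 27*w)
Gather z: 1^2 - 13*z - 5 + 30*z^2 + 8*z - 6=30*z^2 - 5*z - 10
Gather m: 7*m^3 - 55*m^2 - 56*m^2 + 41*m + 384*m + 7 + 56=7*m^3 - 111*m^2 + 425*m + 63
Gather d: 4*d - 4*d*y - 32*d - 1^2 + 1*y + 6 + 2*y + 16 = d*(-4*y - 28) + 3*y + 21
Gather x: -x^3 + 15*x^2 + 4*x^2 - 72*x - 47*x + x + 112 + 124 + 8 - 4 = -x^3 + 19*x^2 - 118*x + 240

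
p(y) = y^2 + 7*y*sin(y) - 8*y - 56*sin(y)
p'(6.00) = -11.40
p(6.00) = -8.09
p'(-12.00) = -146.38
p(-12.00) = 164.88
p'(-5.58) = -87.14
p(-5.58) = 14.31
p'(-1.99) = 10.09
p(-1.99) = 83.76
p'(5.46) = -14.30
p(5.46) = -0.83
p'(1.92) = 16.98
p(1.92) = -51.66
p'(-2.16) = 21.38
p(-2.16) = 81.07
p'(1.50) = -1.24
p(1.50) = -55.14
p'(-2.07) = 15.46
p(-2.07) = 82.73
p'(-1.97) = 8.74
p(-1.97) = 83.94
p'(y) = 7*y*cos(y) + 2*y + 7*sin(y) - 56*cos(y) - 8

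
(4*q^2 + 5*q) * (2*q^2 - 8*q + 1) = 8*q^4 - 22*q^3 - 36*q^2 + 5*q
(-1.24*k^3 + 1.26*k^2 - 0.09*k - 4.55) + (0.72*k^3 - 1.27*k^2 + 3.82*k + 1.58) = -0.52*k^3 - 0.01*k^2 + 3.73*k - 2.97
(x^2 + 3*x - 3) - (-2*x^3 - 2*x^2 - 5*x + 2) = 2*x^3 + 3*x^2 + 8*x - 5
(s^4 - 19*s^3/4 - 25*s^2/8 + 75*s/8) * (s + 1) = s^5 - 15*s^4/4 - 63*s^3/8 + 25*s^2/4 + 75*s/8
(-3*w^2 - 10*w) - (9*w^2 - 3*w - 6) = -12*w^2 - 7*w + 6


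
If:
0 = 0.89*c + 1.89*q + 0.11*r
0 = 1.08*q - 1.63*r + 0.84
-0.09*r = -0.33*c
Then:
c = 0.13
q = -0.09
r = 0.46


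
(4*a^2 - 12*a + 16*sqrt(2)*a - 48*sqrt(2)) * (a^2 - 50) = 4*a^4 - 12*a^3 + 16*sqrt(2)*a^3 - 200*a^2 - 48*sqrt(2)*a^2 - 800*sqrt(2)*a + 600*a + 2400*sqrt(2)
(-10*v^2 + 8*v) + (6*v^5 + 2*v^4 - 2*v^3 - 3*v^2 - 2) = 6*v^5 + 2*v^4 - 2*v^3 - 13*v^2 + 8*v - 2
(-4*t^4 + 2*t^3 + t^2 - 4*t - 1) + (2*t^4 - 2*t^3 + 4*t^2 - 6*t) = -2*t^4 + 5*t^2 - 10*t - 1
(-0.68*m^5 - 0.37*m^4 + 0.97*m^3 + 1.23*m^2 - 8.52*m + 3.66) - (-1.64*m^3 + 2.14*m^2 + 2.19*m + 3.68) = -0.68*m^5 - 0.37*m^4 + 2.61*m^3 - 0.91*m^2 - 10.71*m - 0.02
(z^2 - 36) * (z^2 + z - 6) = z^4 + z^3 - 42*z^2 - 36*z + 216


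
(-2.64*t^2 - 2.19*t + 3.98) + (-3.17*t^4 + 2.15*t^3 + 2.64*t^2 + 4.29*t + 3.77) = -3.17*t^4 + 2.15*t^3 + 2.1*t + 7.75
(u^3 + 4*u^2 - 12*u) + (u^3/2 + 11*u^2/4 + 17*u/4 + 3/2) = 3*u^3/2 + 27*u^2/4 - 31*u/4 + 3/2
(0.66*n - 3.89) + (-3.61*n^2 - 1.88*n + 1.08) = -3.61*n^2 - 1.22*n - 2.81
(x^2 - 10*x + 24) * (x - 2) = x^3 - 12*x^2 + 44*x - 48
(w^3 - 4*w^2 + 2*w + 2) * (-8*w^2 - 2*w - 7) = -8*w^5 + 30*w^4 - 15*w^3 + 8*w^2 - 18*w - 14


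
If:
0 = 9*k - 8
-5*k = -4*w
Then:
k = 8/9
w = 10/9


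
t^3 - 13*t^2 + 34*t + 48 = (t - 8)*(t - 6)*(t + 1)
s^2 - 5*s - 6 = (s - 6)*(s + 1)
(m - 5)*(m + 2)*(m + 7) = m^3 + 4*m^2 - 31*m - 70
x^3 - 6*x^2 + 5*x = x*(x - 5)*(x - 1)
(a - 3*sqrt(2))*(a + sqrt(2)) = a^2 - 2*sqrt(2)*a - 6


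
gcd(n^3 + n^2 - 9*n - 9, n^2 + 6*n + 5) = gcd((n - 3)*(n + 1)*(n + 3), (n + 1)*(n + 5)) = n + 1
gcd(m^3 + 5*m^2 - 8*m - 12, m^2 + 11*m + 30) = m + 6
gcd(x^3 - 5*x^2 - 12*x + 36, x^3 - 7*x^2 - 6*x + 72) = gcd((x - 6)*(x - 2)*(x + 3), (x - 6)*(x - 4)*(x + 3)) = x^2 - 3*x - 18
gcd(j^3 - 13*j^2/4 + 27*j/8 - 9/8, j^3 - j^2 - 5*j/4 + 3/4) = j - 3/2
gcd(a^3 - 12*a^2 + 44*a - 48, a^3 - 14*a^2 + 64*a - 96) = a^2 - 10*a + 24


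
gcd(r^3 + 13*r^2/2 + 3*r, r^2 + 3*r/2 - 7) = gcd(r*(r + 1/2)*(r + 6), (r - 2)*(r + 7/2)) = 1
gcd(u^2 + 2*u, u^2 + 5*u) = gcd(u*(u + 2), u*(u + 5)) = u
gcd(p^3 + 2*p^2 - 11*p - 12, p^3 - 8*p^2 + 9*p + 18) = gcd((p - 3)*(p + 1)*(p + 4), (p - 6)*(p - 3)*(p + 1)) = p^2 - 2*p - 3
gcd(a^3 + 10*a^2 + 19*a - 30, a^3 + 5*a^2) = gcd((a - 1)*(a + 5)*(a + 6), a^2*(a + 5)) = a + 5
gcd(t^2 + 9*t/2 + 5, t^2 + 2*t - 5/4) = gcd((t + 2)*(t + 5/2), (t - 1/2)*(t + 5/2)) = t + 5/2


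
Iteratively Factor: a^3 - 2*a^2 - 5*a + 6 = (a - 3)*(a^2 + a - 2) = (a - 3)*(a - 1)*(a + 2)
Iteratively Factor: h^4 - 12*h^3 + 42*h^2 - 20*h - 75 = (h + 1)*(h^3 - 13*h^2 + 55*h - 75) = (h - 3)*(h + 1)*(h^2 - 10*h + 25) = (h - 5)*(h - 3)*(h + 1)*(h - 5)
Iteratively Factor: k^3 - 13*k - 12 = (k + 1)*(k^2 - k - 12) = (k - 4)*(k + 1)*(k + 3)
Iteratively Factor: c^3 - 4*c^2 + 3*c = (c - 1)*(c^2 - 3*c) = (c - 3)*(c - 1)*(c)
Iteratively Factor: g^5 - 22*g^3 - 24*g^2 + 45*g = (g)*(g^4 - 22*g^2 - 24*g + 45) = g*(g + 3)*(g^3 - 3*g^2 - 13*g + 15) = g*(g - 1)*(g + 3)*(g^2 - 2*g - 15) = g*(g - 5)*(g - 1)*(g + 3)*(g + 3)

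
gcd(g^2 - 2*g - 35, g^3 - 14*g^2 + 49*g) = g - 7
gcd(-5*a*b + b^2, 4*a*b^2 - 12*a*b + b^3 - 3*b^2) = b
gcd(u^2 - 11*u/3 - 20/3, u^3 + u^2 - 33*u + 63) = 1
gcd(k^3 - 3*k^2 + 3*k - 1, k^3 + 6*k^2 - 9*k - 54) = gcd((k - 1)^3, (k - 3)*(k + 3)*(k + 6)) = 1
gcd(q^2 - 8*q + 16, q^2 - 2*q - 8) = q - 4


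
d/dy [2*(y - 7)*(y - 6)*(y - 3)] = 6*y^2 - 64*y + 162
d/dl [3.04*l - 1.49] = 3.04000000000000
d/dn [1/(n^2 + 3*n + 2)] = (-2*n - 3)/(n^2 + 3*n + 2)^2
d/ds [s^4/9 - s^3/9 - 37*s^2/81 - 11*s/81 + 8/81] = 4*s^3/9 - s^2/3 - 74*s/81 - 11/81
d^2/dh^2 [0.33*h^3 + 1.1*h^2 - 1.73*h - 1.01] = 1.98*h + 2.2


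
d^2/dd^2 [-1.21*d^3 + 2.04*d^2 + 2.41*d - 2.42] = 4.08 - 7.26*d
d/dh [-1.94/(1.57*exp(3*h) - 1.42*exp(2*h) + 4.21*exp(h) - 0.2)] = (9.1374*exp(2*h) - 5.5096*exp(h) + 8.1674)*exp(h)/(1.57*exp(3*h) - 1.42*exp(2*h) + 4.21*exp(h) - 0.2)^2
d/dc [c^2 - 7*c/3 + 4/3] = 2*c - 7/3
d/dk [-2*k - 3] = -2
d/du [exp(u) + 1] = exp(u)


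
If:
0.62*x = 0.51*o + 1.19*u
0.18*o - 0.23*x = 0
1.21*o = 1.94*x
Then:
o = 0.00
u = 0.00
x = 0.00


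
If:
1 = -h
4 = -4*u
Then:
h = -1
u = -1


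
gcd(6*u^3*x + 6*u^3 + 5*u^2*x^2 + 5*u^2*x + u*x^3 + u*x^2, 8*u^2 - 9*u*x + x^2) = 1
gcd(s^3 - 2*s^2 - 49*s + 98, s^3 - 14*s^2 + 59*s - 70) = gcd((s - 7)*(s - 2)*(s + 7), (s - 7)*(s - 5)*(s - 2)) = s^2 - 9*s + 14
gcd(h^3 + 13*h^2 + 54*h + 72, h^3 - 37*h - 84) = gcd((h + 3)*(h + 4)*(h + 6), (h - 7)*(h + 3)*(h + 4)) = h^2 + 7*h + 12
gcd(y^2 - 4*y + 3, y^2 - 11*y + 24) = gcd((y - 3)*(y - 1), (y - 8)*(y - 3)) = y - 3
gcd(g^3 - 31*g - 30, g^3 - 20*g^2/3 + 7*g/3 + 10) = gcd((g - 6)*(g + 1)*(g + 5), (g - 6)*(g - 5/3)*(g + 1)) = g^2 - 5*g - 6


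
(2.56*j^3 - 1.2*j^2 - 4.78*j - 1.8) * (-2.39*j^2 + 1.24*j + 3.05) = -6.1184*j^5 + 6.0424*j^4 + 17.7442*j^3 - 5.2852*j^2 - 16.811*j - 5.49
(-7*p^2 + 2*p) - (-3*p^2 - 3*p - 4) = -4*p^2 + 5*p + 4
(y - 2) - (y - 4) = 2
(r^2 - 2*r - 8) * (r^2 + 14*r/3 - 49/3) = r^4 + 8*r^3/3 - 101*r^2/3 - 14*r/3 + 392/3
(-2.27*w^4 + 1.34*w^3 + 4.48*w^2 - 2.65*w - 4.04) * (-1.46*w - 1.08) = 3.3142*w^5 + 0.4952*w^4 - 7.988*w^3 - 0.969400000000001*w^2 + 8.7604*w + 4.3632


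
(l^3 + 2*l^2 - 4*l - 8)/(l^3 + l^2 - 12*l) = (l^3 + 2*l^2 - 4*l - 8)/(l*(l^2 + l - 12))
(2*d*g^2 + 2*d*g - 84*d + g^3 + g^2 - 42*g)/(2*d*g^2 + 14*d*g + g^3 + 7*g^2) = (g - 6)/g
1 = 1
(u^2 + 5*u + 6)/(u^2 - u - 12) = (u + 2)/(u - 4)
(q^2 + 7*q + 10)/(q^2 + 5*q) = (q + 2)/q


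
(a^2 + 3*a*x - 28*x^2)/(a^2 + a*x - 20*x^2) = (a + 7*x)/(a + 5*x)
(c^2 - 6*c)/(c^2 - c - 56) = c*(6 - c)/(-c^2 + c + 56)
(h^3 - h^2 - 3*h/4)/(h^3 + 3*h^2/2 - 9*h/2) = (h + 1/2)/(h + 3)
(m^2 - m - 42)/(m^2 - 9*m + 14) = (m + 6)/(m - 2)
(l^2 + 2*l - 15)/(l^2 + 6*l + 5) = (l - 3)/(l + 1)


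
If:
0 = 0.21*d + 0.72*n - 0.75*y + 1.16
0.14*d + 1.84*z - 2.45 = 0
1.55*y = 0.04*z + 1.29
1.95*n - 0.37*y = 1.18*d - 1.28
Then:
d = -0.24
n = -0.64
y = 0.87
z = 1.35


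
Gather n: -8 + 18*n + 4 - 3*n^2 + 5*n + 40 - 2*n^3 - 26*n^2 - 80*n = -2*n^3 - 29*n^2 - 57*n + 36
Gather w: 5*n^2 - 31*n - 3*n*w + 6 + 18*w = 5*n^2 - 31*n + w*(18 - 3*n) + 6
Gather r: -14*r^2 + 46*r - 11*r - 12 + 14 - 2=-14*r^2 + 35*r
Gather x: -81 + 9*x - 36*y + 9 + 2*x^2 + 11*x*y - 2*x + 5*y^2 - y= 2*x^2 + x*(11*y + 7) + 5*y^2 - 37*y - 72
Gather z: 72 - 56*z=72 - 56*z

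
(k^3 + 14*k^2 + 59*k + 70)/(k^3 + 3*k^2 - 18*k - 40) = (k + 7)/(k - 4)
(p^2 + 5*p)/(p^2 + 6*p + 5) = p/(p + 1)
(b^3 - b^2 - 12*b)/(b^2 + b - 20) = b*(b + 3)/(b + 5)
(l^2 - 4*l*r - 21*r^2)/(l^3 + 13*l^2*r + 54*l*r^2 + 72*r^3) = (l - 7*r)/(l^2 + 10*l*r + 24*r^2)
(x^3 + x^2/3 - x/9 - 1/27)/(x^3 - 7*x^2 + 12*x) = (x^3 + x^2/3 - x/9 - 1/27)/(x*(x^2 - 7*x + 12))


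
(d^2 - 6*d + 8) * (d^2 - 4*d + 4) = d^4 - 10*d^3 + 36*d^2 - 56*d + 32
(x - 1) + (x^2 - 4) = x^2 + x - 5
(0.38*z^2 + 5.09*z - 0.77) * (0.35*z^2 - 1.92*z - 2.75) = 0.133*z^4 + 1.0519*z^3 - 11.0873*z^2 - 12.5191*z + 2.1175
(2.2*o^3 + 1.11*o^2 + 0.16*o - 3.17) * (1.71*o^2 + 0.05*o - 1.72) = 3.762*o^5 + 2.0081*o^4 - 3.4549*o^3 - 7.3219*o^2 - 0.4337*o + 5.4524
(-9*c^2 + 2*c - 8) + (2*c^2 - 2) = -7*c^2 + 2*c - 10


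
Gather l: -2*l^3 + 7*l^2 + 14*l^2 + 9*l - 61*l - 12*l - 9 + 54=-2*l^3 + 21*l^2 - 64*l + 45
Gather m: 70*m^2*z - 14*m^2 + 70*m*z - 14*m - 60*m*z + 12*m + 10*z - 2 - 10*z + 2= m^2*(70*z - 14) + m*(10*z - 2)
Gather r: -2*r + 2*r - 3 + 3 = 0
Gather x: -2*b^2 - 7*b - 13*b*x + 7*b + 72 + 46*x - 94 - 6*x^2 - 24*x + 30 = -2*b^2 - 6*x^2 + x*(22 - 13*b) + 8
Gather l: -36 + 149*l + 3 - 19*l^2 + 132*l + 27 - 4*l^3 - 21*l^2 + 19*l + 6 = -4*l^3 - 40*l^2 + 300*l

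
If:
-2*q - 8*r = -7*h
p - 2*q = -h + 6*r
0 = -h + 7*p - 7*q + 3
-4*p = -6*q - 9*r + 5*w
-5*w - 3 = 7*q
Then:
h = -42/251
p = -1704/1757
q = -909/1757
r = -30/1757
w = 156/1255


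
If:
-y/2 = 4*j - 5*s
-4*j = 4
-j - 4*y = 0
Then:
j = -1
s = -31/40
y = 1/4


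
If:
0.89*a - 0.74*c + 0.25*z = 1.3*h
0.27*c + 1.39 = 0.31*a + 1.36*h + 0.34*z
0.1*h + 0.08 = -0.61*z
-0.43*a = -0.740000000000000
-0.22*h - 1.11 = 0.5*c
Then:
No Solution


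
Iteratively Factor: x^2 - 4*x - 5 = (x + 1)*(x - 5)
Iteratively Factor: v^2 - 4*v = (v)*(v - 4)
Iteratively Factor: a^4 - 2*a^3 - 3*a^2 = (a + 1)*(a^3 - 3*a^2) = (a - 3)*(a + 1)*(a^2) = a*(a - 3)*(a + 1)*(a)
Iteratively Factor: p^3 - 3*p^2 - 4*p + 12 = (p - 3)*(p^2 - 4) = (p - 3)*(p + 2)*(p - 2)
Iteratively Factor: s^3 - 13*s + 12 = (s - 1)*(s^2 + s - 12) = (s - 1)*(s + 4)*(s - 3)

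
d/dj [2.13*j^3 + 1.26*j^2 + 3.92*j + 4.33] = 6.39*j^2 + 2.52*j + 3.92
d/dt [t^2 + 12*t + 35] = 2*t + 12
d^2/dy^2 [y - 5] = 0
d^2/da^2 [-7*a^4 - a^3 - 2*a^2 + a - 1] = -84*a^2 - 6*a - 4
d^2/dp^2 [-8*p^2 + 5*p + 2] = -16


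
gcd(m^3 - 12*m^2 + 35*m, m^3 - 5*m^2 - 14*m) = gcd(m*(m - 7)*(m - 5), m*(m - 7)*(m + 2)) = m^2 - 7*m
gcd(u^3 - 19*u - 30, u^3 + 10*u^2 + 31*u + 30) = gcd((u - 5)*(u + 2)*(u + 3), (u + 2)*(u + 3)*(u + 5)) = u^2 + 5*u + 6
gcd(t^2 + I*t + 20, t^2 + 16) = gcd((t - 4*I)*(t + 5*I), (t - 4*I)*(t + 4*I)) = t - 4*I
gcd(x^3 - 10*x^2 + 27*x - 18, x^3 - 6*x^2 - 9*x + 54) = x^2 - 9*x + 18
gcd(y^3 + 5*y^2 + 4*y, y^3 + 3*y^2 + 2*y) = y^2 + y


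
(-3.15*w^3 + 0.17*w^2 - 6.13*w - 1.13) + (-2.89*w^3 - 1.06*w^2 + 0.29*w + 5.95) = -6.04*w^3 - 0.89*w^2 - 5.84*w + 4.82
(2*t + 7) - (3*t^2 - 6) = -3*t^2 + 2*t + 13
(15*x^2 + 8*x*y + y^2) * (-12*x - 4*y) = -180*x^3 - 156*x^2*y - 44*x*y^2 - 4*y^3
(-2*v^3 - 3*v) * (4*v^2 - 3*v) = -8*v^5 + 6*v^4 - 12*v^3 + 9*v^2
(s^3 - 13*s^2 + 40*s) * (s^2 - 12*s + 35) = s^5 - 25*s^4 + 231*s^3 - 935*s^2 + 1400*s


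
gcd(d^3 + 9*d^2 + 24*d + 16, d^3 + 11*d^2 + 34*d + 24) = d^2 + 5*d + 4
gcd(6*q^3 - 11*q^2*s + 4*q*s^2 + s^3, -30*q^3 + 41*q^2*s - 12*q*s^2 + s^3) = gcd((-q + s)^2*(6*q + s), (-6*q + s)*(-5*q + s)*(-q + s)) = q - s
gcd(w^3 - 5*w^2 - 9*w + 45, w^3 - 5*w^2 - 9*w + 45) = w^3 - 5*w^2 - 9*w + 45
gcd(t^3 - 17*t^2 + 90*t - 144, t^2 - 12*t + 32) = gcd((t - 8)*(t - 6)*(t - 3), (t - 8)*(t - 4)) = t - 8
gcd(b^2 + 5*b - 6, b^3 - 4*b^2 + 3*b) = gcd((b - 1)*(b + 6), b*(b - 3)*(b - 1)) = b - 1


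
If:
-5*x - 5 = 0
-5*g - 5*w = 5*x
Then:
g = 1 - w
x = -1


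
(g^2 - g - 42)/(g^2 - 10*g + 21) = (g + 6)/(g - 3)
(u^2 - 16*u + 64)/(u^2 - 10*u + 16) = (u - 8)/(u - 2)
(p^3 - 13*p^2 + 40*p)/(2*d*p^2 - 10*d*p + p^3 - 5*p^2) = (p - 8)/(2*d + p)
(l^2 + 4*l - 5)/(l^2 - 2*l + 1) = (l + 5)/(l - 1)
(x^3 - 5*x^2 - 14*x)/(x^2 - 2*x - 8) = x*(x - 7)/(x - 4)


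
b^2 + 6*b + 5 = (b + 1)*(b + 5)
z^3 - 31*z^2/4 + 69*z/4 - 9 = (z - 4)*(z - 3)*(z - 3/4)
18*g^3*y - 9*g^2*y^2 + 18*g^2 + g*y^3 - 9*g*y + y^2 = (-6*g + y)*(-3*g + y)*(g*y + 1)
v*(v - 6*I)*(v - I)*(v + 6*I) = v^4 - I*v^3 + 36*v^2 - 36*I*v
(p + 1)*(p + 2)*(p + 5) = p^3 + 8*p^2 + 17*p + 10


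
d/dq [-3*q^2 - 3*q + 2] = -6*q - 3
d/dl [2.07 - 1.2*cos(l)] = 1.2*sin(l)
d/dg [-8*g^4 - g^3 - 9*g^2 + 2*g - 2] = -32*g^3 - 3*g^2 - 18*g + 2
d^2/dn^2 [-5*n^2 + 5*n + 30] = -10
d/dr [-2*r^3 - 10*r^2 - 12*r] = -6*r^2 - 20*r - 12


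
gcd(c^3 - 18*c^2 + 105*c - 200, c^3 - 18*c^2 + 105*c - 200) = c^3 - 18*c^2 + 105*c - 200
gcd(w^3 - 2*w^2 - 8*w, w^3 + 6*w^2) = w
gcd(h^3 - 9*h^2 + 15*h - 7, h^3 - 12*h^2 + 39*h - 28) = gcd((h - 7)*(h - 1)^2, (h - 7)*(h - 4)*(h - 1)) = h^2 - 8*h + 7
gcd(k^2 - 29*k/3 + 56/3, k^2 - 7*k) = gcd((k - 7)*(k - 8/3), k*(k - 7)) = k - 7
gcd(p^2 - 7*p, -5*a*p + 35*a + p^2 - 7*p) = p - 7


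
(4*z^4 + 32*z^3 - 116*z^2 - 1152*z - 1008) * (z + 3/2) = 4*z^5 + 38*z^4 - 68*z^3 - 1326*z^2 - 2736*z - 1512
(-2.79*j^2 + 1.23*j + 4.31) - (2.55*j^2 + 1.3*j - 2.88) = -5.34*j^2 - 0.0700000000000001*j + 7.19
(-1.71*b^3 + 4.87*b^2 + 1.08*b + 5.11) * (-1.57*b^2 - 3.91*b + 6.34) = 2.6847*b^5 - 0.9598*b^4 - 31.5787*b^3 + 18.6303*b^2 - 13.1329*b + 32.3974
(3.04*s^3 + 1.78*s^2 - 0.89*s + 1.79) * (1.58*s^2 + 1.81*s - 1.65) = 4.8032*s^5 + 8.3148*s^4 - 3.2004*s^3 - 1.7197*s^2 + 4.7084*s - 2.9535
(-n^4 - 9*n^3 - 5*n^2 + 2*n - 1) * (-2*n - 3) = 2*n^5 + 21*n^4 + 37*n^3 + 11*n^2 - 4*n + 3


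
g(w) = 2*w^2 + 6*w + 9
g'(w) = 4*w + 6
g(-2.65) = 7.14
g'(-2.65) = -4.60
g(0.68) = 14.00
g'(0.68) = 8.72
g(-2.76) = 7.68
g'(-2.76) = -5.04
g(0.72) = 14.36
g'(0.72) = 8.88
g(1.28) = 19.96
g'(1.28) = 11.12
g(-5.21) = 32.03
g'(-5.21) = -14.84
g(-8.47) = 101.66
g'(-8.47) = -27.88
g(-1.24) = 4.64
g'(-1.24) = 1.04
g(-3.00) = 9.00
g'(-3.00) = -6.00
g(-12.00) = 225.00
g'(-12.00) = -42.00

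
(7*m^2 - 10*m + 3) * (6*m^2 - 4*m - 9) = 42*m^4 - 88*m^3 - 5*m^2 + 78*m - 27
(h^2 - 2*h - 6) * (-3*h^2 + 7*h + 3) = -3*h^4 + 13*h^3 + 7*h^2 - 48*h - 18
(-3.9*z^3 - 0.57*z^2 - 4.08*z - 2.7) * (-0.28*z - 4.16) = 1.092*z^4 + 16.3836*z^3 + 3.5136*z^2 + 17.7288*z + 11.232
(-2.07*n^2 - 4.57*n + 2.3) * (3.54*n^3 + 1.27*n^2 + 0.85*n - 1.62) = -7.3278*n^5 - 18.8067*n^4 + 0.578599999999999*n^3 + 2.3899*n^2 + 9.3584*n - 3.726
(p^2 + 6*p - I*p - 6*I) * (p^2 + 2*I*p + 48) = p^4 + 6*p^3 + I*p^3 + 50*p^2 + 6*I*p^2 + 300*p - 48*I*p - 288*I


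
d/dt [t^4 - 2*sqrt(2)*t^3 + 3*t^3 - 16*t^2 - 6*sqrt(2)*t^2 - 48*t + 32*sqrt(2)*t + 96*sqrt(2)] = 4*t^3 - 6*sqrt(2)*t^2 + 9*t^2 - 32*t - 12*sqrt(2)*t - 48 + 32*sqrt(2)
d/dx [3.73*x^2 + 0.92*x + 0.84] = 7.46*x + 0.92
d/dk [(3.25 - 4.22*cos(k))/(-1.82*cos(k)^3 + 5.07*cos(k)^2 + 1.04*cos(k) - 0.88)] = (15.3608*cos(k)^3 - 39.1404*cos(k)^2 + 32.955*cos(k) - 0.3336)*sin(k)/(3.3124*cos(k)^6 - 18.4548*cos(k)^5 + 21.9193*cos(k)^4 + 13.7488*cos(k)^3 - 7.8416*cos(k)^2 - 1.8304*cos(k) + 0.7744)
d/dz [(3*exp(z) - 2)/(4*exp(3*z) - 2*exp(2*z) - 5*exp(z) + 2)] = ((3*exp(z) - 2)*(-12*exp(2*z) + 4*exp(z) + 5) + 12*exp(3*z) - 6*exp(2*z) - 15*exp(z) + 6)*exp(z)/(4*exp(3*z) - 2*exp(2*z) - 5*exp(z) + 2)^2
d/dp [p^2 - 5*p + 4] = 2*p - 5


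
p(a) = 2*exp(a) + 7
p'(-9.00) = 0.00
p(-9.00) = 7.00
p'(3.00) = 40.17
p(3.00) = 47.17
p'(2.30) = 19.95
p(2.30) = 26.95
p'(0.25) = 2.57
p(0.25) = 9.57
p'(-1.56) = 0.42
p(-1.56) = 7.42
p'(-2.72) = 0.13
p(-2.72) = 7.13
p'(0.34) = 2.81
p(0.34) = 9.81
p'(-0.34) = 1.42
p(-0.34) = 8.42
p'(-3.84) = 0.04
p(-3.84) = 7.04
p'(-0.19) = 1.65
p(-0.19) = 8.65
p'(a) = 2*exp(a)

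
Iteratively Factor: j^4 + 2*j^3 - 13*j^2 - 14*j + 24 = (j + 2)*(j^3 - 13*j + 12) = (j - 3)*(j + 2)*(j^2 + 3*j - 4) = (j - 3)*(j - 1)*(j + 2)*(j + 4)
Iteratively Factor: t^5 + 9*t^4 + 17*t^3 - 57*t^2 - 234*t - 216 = (t + 3)*(t^4 + 6*t^3 - t^2 - 54*t - 72) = (t + 3)^2*(t^3 + 3*t^2 - 10*t - 24) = (t - 3)*(t + 3)^2*(t^2 + 6*t + 8) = (t - 3)*(t + 2)*(t + 3)^2*(t + 4)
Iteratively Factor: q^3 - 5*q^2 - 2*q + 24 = (q - 4)*(q^2 - q - 6) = (q - 4)*(q - 3)*(q + 2)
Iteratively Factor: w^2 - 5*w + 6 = (w - 2)*(w - 3)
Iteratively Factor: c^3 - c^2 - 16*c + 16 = (c + 4)*(c^2 - 5*c + 4) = (c - 1)*(c + 4)*(c - 4)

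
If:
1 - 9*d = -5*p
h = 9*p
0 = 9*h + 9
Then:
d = 4/81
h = -1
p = -1/9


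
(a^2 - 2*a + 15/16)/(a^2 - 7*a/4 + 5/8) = (4*a - 3)/(2*(2*a - 1))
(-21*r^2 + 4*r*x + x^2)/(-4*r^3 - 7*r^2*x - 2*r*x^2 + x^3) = (21*r^2 - 4*r*x - x^2)/(4*r^3 + 7*r^2*x + 2*r*x^2 - x^3)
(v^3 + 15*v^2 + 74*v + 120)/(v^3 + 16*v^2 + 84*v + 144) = (v + 5)/(v + 6)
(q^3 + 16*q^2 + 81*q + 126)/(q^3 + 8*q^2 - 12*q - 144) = (q^2 + 10*q + 21)/(q^2 + 2*q - 24)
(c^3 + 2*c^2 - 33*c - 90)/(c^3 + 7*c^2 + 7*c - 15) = (c - 6)/(c - 1)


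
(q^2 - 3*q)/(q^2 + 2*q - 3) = q*(q - 3)/(q^2 + 2*q - 3)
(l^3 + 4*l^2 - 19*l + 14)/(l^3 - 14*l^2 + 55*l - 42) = (l^2 + 5*l - 14)/(l^2 - 13*l + 42)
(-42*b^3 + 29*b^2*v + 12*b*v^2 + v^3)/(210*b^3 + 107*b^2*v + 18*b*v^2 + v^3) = (-b + v)/(5*b + v)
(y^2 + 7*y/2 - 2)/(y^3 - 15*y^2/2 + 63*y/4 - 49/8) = 4*(y + 4)/(4*y^2 - 28*y + 49)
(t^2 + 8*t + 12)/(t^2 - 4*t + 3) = (t^2 + 8*t + 12)/(t^2 - 4*t + 3)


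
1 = 1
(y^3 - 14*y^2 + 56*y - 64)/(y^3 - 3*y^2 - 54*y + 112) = (y - 4)/(y + 7)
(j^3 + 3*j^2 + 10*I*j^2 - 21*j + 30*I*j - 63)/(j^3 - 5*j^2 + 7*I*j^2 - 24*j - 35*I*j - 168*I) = (j + 3*I)/(j - 8)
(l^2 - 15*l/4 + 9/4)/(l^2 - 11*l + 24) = (l - 3/4)/(l - 8)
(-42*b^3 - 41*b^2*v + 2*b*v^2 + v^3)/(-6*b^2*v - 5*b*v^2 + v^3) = (7*b + v)/v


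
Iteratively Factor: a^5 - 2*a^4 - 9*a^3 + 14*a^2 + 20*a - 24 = (a + 2)*(a^4 - 4*a^3 - a^2 + 16*a - 12) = (a - 1)*(a + 2)*(a^3 - 3*a^2 - 4*a + 12) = (a - 3)*(a - 1)*(a + 2)*(a^2 - 4) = (a - 3)*(a - 2)*(a - 1)*(a + 2)*(a + 2)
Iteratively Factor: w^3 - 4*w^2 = (w - 4)*(w^2) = w*(w - 4)*(w)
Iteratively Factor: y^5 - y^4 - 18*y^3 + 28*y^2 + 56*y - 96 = (y + 4)*(y^4 - 5*y^3 + 2*y^2 + 20*y - 24) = (y - 3)*(y + 4)*(y^3 - 2*y^2 - 4*y + 8) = (y - 3)*(y - 2)*(y + 4)*(y^2 - 4) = (y - 3)*(y - 2)^2*(y + 4)*(y + 2)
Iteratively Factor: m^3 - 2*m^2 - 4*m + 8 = (m + 2)*(m^2 - 4*m + 4) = (m - 2)*(m + 2)*(m - 2)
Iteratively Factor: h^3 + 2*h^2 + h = (h + 1)*(h^2 + h) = h*(h + 1)*(h + 1)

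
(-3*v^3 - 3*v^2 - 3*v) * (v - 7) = -3*v^4 + 18*v^3 + 18*v^2 + 21*v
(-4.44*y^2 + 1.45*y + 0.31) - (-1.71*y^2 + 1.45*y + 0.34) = -2.73*y^2 - 0.03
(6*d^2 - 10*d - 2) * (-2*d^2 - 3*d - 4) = -12*d^4 + 2*d^3 + 10*d^2 + 46*d + 8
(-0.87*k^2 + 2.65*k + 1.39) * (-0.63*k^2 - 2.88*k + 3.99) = 0.5481*k^4 + 0.8361*k^3 - 11.979*k^2 + 6.5703*k + 5.5461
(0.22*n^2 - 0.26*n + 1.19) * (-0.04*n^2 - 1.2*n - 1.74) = -0.0088*n^4 - 0.2536*n^3 - 0.1184*n^2 - 0.9756*n - 2.0706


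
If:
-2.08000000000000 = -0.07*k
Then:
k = 29.71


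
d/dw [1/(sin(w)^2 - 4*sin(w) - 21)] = 2*(2 - sin(w))*cos(w)/((sin(w) - 7)^2*(sin(w) + 3)^2)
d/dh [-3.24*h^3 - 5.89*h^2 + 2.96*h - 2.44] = -9.72*h^2 - 11.78*h + 2.96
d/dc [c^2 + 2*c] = 2*c + 2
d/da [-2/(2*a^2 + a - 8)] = 2*(4*a + 1)/(2*a^2 + a - 8)^2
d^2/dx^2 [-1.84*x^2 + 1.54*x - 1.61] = -3.68000000000000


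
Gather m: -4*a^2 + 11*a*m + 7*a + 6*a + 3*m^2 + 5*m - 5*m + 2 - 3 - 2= -4*a^2 + 11*a*m + 13*a + 3*m^2 - 3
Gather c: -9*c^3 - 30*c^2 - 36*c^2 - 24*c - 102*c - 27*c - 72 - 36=-9*c^3 - 66*c^2 - 153*c - 108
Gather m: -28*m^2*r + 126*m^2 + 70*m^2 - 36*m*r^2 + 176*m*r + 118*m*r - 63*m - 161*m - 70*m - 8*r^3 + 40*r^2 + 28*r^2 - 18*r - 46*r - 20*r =m^2*(196 - 28*r) + m*(-36*r^2 + 294*r - 294) - 8*r^3 + 68*r^2 - 84*r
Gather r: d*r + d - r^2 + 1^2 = d*r + d - r^2 + 1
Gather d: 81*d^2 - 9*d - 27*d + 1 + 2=81*d^2 - 36*d + 3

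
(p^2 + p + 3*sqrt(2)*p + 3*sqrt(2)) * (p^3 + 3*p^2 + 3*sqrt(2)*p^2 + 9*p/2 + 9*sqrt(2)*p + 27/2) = p^5 + 4*p^4 + 6*sqrt(2)*p^4 + 51*p^3/2 + 24*sqrt(2)*p^3 + 63*sqrt(2)*p^2/2 + 90*p^2 + 135*p/2 + 54*sqrt(2)*p + 81*sqrt(2)/2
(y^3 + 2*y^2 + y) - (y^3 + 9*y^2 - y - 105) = -7*y^2 + 2*y + 105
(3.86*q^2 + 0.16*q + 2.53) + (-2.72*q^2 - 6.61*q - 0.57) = 1.14*q^2 - 6.45*q + 1.96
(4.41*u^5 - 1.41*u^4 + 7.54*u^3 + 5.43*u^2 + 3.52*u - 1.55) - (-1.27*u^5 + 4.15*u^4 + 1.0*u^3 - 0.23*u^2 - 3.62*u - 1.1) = 5.68*u^5 - 5.56*u^4 + 6.54*u^3 + 5.66*u^2 + 7.14*u - 0.45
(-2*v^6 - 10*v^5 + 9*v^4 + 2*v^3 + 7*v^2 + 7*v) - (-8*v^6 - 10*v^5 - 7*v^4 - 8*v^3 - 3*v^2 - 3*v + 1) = 6*v^6 + 16*v^4 + 10*v^3 + 10*v^2 + 10*v - 1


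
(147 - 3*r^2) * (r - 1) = -3*r^3 + 3*r^2 + 147*r - 147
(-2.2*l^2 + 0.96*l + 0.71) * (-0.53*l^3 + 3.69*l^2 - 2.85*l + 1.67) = 1.166*l^5 - 8.6268*l^4 + 9.4361*l^3 - 3.7901*l^2 - 0.4203*l + 1.1857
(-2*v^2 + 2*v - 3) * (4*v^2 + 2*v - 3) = -8*v^4 + 4*v^3 - 2*v^2 - 12*v + 9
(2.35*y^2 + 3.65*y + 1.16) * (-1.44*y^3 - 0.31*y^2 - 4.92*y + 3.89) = -3.384*y^5 - 5.9845*y^4 - 14.3639*y^3 - 9.1761*y^2 + 8.4913*y + 4.5124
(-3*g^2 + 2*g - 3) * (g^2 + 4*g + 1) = -3*g^4 - 10*g^3 + 2*g^2 - 10*g - 3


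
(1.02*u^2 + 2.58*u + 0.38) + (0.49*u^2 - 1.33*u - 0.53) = 1.51*u^2 + 1.25*u - 0.15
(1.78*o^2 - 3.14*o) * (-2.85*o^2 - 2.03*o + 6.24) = -5.073*o^4 + 5.3356*o^3 + 17.4814*o^2 - 19.5936*o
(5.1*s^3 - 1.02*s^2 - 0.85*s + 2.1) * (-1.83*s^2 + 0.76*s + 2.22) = -9.333*s^5 + 5.7426*s^4 + 12.1023*s^3 - 6.7534*s^2 - 0.291*s + 4.662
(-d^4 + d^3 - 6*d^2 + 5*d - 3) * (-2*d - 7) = 2*d^5 + 5*d^4 + 5*d^3 + 32*d^2 - 29*d + 21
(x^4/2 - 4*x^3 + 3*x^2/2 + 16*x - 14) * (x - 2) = x^5/2 - 5*x^4 + 19*x^3/2 + 13*x^2 - 46*x + 28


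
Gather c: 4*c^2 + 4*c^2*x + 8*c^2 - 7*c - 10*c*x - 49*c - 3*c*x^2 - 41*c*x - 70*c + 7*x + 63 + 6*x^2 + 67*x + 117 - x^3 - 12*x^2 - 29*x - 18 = c^2*(4*x + 12) + c*(-3*x^2 - 51*x - 126) - x^3 - 6*x^2 + 45*x + 162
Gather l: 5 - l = 5 - l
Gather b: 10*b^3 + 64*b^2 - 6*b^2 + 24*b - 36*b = 10*b^3 + 58*b^2 - 12*b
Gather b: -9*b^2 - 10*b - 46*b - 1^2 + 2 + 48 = -9*b^2 - 56*b + 49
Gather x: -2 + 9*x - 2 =9*x - 4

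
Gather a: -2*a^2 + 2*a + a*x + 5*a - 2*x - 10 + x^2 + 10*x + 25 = -2*a^2 + a*(x + 7) + x^2 + 8*x + 15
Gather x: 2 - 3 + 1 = 0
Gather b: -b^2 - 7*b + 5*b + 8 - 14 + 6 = -b^2 - 2*b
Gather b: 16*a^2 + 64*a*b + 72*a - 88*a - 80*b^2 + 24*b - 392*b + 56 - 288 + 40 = 16*a^2 - 16*a - 80*b^2 + b*(64*a - 368) - 192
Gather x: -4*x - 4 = -4*x - 4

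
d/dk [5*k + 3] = 5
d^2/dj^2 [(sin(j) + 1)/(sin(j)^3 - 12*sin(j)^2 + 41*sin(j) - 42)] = (-4*sin(j)^7 + 27*sin(j)^6 + 158*sin(j)^5 - 1756*sin(j)^4 + 4136*sin(j)^3 + 227*sin(j)^2 - 9210*sin(j) + 5798)/(sin(j)^3 - 12*sin(j)^2 + 41*sin(j) - 42)^3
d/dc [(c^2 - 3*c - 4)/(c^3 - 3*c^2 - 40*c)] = (-c^4 + 6*c^3 - 37*c^2 - 24*c - 160)/(c^2*(c^4 - 6*c^3 - 71*c^2 + 240*c + 1600))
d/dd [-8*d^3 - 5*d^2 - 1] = 2*d*(-12*d - 5)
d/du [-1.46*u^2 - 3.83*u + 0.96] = -2.92*u - 3.83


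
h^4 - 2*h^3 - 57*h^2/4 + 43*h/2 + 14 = (h - 4)*(h - 2)*(h + 1/2)*(h + 7/2)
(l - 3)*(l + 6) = l^2 + 3*l - 18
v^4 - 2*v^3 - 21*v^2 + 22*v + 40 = (v - 5)*(v - 2)*(v + 1)*(v + 4)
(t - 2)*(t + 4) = t^2 + 2*t - 8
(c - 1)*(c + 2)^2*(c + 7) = c^4 + 10*c^3 + 21*c^2 - 4*c - 28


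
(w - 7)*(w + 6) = w^2 - w - 42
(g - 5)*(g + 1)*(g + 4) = g^3 - 21*g - 20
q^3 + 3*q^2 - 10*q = q*(q - 2)*(q + 5)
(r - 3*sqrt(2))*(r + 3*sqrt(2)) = r^2 - 18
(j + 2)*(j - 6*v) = j^2 - 6*j*v + 2*j - 12*v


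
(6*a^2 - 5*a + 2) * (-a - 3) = -6*a^3 - 13*a^2 + 13*a - 6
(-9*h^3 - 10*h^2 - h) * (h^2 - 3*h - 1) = -9*h^5 + 17*h^4 + 38*h^3 + 13*h^2 + h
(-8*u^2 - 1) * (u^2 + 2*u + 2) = -8*u^4 - 16*u^3 - 17*u^2 - 2*u - 2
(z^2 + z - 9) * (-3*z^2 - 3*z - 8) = -3*z^4 - 6*z^3 + 16*z^2 + 19*z + 72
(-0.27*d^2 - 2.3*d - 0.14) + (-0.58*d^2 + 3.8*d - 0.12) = -0.85*d^2 + 1.5*d - 0.26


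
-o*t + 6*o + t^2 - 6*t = (-o + t)*(t - 6)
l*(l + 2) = l^2 + 2*l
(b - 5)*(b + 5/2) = b^2 - 5*b/2 - 25/2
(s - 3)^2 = s^2 - 6*s + 9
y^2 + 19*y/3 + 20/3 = (y + 4/3)*(y + 5)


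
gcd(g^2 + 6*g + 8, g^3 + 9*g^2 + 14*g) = g + 2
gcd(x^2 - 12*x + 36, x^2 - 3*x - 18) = x - 6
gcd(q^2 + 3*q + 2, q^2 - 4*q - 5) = q + 1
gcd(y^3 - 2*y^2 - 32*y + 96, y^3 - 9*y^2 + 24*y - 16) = y^2 - 8*y + 16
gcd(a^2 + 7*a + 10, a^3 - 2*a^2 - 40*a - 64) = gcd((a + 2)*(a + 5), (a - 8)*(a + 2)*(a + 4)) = a + 2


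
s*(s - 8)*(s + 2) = s^3 - 6*s^2 - 16*s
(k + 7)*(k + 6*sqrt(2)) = k^2 + 7*k + 6*sqrt(2)*k + 42*sqrt(2)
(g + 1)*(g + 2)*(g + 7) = g^3 + 10*g^2 + 23*g + 14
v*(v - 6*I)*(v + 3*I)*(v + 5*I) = v^4 + 2*I*v^3 + 33*v^2 + 90*I*v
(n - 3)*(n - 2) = n^2 - 5*n + 6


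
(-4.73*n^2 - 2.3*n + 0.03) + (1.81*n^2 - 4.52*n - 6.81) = -2.92*n^2 - 6.82*n - 6.78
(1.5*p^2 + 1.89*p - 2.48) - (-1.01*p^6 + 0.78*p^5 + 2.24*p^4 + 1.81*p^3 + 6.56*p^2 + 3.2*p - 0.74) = 1.01*p^6 - 0.78*p^5 - 2.24*p^4 - 1.81*p^3 - 5.06*p^2 - 1.31*p - 1.74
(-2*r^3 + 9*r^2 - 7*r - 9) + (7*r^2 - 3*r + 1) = -2*r^3 + 16*r^2 - 10*r - 8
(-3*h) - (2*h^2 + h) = -2*h^2 - 4*h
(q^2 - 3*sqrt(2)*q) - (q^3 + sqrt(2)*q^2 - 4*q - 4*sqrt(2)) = -q^3 - sqrt(2)*q^2 + q^2 - 3*sqrt(2)*q + 4*q + 4*sqrt(2)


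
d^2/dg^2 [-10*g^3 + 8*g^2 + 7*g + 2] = 16 - 60*g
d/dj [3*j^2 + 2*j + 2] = 6*j + 2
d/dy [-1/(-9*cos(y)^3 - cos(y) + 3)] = (27*cos(y)^2 + 1)*sin(y)/(9*cos(y)^3 + cos(y) - 3)^2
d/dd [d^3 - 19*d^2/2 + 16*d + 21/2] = 3*d^2 - 19*d + 16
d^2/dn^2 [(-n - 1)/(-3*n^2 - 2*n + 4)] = 2*(4*(n + 1)*(3*n + 1)^2 - (9*n + 5)*(3*n^2 + 2*n - 4))/(3*n^2 + 2*n - 4)^3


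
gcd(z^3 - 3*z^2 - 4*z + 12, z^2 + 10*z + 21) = 1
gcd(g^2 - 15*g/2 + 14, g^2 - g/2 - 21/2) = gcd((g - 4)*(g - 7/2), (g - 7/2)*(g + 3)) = g - 7/2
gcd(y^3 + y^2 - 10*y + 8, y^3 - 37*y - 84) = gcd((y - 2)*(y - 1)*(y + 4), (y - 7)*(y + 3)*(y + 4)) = y + 4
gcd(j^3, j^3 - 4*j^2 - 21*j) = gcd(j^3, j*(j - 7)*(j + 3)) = j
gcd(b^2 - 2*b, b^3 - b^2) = b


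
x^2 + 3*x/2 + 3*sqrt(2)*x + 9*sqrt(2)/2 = (x + 3/2)*(x + 3*sqrt(2))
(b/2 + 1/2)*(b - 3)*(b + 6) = b^3/2 + 2*b^2 - 15*b/2 - 9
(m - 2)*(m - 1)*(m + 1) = m^3 - 2*m^2 - m + 2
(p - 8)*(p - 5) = p^2 - 13*p + 40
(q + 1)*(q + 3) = q^2 + 4*q + 3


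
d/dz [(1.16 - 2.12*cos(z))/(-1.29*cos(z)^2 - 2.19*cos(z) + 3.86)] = (2.7348*cos(z)^2 - 2.9928*cos(z) + 5.6428)*sin(z)/(1.6641*cos(z)^4 + 5.6502*cos(z)^3 - 5.1627*cos(z)^2 - 16.9068*cos(z) + 14.8996)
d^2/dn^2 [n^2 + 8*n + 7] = 2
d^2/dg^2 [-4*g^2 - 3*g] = -8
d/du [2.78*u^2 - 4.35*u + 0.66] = 5.56*u - 4.35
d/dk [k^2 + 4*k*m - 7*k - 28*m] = 2*k + 4*m - 7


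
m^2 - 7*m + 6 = (m - 6)*(m - 1)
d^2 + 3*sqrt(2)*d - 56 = (d - 4*sqrt(2))*(d + 7*sqrt(2))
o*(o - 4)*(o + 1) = o^3 - 3*o^2 - 4*o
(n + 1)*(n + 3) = n^2 + 4*n + 3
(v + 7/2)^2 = v^2 + 7*v + 49/4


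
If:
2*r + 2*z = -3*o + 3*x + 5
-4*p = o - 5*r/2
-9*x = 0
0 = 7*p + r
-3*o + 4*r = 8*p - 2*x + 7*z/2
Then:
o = 1505/871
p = -70/871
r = 490/871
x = 0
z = -570/871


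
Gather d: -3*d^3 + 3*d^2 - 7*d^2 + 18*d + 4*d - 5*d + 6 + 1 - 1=-3*d^3 - 4*d^2 + 17*d + 6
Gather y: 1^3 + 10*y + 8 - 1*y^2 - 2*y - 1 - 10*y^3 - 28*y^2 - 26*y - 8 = -10*y^3 - 29*y^2 - 18*y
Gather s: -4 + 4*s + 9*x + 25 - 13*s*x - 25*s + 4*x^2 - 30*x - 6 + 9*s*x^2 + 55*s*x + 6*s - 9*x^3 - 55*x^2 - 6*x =s*(9*x^2 + 42*x - 15) - 9*x^3 - 51*x^2 - 27*x + 15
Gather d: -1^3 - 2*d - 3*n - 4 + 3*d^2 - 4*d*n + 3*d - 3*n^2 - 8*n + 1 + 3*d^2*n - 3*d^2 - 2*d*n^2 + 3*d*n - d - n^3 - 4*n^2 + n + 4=3*d^2*n + d*(-2*n^2 - n) - n^3 - 7*n^2 - 10*n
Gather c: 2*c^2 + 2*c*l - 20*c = 2*c^2 + c*(2*l - 20)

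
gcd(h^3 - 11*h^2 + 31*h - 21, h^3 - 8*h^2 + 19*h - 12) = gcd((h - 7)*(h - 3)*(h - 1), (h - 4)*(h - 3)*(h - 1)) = h^2 - 4*h + 3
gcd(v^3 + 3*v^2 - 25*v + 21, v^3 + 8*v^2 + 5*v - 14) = v^2 + 6*v - 7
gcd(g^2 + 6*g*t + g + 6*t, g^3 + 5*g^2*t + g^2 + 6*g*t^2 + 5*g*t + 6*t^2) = g + 1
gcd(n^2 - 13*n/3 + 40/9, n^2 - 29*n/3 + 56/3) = n - 8/3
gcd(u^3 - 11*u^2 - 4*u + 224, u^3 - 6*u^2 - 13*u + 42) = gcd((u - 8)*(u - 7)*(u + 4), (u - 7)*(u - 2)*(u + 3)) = u - 7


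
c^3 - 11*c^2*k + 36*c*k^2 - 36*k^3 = (c - 6*k)*(c - 3*k)*(c - 2*k)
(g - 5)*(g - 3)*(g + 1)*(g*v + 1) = g^4*v - 7*g^3*v + g^3 + 7*g^2*v - 7*g^2 + 15*g*v + 7*g + 15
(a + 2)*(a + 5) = a^2 + 7*a + 10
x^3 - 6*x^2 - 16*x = x*(x - 8)*(x + 2)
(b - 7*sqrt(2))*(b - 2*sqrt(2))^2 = b^3 - 11*sqrt(2)*b^2 + 64*b - 56*sqrt(2)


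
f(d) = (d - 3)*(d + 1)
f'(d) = 2*d - 2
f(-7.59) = 69.79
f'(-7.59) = -17.18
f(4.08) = 5.49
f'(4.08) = 6.16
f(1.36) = -3.87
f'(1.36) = 0.72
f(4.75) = 10.06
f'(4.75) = 7.50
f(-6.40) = 50.76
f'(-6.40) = -14.80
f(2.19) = -2.58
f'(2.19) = 2.38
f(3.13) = 0.54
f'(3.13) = 4.26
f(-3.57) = 16.88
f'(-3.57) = -9.14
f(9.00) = 60.00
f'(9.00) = 16.00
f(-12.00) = 165.00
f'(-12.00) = -26.00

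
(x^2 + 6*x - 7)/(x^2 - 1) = (x + 7)/(x + 1)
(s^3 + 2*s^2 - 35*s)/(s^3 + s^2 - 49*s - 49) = s*(s - 5)/(s^2 - 6*s - 7)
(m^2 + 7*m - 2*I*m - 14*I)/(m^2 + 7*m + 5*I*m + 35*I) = (m - 2*I)/(m + 5*I)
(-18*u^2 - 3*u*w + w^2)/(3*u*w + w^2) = (-6*u + w)/w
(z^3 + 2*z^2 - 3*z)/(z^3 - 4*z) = (z^2 + 2*z - 3)/(z^2 - 4)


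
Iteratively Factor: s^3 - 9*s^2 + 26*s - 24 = (s - 4)*(s^2 - 5*s + 6) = (s - 4)*(s - 3)*(s - 2)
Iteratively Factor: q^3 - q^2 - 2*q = (q)*(q^2 - q - 2) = q*(q - 2)*(q + 1)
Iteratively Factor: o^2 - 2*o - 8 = (o - 4)*(o + 2)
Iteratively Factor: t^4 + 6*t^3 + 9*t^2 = (t + 3)*(t^3 + 3*t^2) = t*(t + 3)*(t^2 + 3*t) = t*(t + 3)^2*(t)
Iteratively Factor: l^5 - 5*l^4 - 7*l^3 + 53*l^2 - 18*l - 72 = (l - 3)*(l^4 - 2*l^3 - 13*l^2 + 14*l + 24) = (l - 3)*(l + 1)*(l^3 - 3*l^2 - 10*l + 24) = (l - 3)*(l - 2)*(l + 1)*(l^2 - l - 12) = (l - 3)*(l - 2)*(l + 1)*(l + 3)*(l - 4)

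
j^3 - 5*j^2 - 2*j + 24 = (j - 4)*(j - 3)*(j + 2)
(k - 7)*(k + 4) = k^2 - 3*k - 28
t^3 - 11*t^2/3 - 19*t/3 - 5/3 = (t - 5)*(t + 1/3)*(t + 1)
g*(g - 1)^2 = g^3 - 2*g^2 + g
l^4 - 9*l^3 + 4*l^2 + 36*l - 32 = (l - 8)*(l - 2)*(l - 1)*(l + 2)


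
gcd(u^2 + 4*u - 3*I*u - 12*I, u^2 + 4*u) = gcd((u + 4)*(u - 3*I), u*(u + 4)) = u + 4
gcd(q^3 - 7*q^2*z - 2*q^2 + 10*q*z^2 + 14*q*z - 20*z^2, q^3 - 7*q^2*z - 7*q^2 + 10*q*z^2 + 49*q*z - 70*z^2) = q^2 - 7*q*z + 10*z^2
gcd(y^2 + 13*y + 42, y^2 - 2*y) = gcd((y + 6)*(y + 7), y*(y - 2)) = 1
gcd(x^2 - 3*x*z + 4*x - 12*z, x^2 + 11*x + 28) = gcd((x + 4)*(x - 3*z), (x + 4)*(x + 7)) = x + 4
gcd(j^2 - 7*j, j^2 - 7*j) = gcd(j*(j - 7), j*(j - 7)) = j^2 - 7*j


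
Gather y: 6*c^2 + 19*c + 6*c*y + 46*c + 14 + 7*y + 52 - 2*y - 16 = 6*c^2 + 65*c + y*(6*c + 5) + 50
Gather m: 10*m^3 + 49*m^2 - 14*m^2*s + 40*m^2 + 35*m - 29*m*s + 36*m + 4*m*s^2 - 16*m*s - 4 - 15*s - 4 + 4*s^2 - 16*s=10*m^3 + m^2*(89 - 14*s) + m*(4*s^2 - 45*s + 71) + 4*s^2 - 31*s - 8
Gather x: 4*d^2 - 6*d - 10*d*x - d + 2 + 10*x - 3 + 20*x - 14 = 4*d^2 - 7*d + x*(30 - 10*d) - 15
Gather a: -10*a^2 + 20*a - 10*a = -10*a^2 + 10*a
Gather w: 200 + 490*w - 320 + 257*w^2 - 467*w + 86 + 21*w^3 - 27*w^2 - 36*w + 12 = 21*w^3 + 230*w^2 - 13*w - 22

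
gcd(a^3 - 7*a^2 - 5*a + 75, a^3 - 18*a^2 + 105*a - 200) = a^2 - 10*a + 25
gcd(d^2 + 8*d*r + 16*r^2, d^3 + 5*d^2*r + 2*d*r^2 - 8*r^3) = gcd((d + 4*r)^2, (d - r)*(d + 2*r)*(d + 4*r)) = d + 4*r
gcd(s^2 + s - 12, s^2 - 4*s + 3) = s - 3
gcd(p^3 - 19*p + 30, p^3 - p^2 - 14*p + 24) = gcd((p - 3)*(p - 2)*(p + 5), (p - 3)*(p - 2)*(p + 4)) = p^2 - 5*p + 6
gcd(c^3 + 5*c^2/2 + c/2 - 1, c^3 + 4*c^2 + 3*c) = c + 1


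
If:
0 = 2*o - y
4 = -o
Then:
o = -4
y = -8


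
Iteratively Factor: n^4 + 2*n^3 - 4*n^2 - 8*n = (n)*(n^3 + 2*n^2 - 4*n - 8) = n*(n + 2)*(n^2 - 4) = n*(n + 2)^2*(n - 2)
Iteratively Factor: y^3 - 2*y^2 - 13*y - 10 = (y - 5)*(y^2 + 3*y + 2) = (y - 5)*(y + 2)*(y + 1)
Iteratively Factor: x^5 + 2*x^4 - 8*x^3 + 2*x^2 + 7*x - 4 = (x + 1)*(x^4 + x^3 - 9*x^2 + 11*x - 4) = (x - 1)*(x + 1)*(x^3 + 2*x^2 - 7*x + 4) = (x - 1)*(x + 1)*(x + 4)*(x^2 - 2*x + 1) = (x - 1)^2*(x + 1)*(x + 4)*(x - 1)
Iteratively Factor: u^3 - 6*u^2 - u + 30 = (u - 3)*(u^2 - 3*u - 10) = (u - 3)*(u + 2)*(u - 5)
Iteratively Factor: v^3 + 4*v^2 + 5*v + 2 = (v + 1)*(v^2 + 3*v + 2) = (v + 1)*(v + 2)*(v + 1)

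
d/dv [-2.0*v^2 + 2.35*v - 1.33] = 2.35 - 4.0*v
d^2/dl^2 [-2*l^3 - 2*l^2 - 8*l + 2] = -12*l - 4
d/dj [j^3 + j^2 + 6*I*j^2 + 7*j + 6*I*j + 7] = 3*j^2 + j*(2 + 12*I) + 7 + 6*I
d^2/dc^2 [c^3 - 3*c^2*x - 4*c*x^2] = 6*c - 6*x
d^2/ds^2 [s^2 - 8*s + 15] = 2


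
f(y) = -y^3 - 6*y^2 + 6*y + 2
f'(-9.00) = -129.00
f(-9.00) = 191.00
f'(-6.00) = -30.00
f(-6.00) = -34.00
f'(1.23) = -13.30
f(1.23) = -1.56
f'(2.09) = -32.18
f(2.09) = -20.80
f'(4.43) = -106.03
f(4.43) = -176.11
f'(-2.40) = 17.52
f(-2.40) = -33.14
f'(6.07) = -177.37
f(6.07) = -406.30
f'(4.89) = -124.42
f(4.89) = -229.06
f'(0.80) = -5.52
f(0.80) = 2.45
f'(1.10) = -10.83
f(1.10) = 0.01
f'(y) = -3*y^2 - 12*y + 6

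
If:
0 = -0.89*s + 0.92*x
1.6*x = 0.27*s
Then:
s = 0.00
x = 0.00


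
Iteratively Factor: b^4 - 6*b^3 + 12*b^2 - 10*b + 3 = (b - 3)*(b^3 - 3*b^2 + 3*b - 1) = (b - 3)*(b - 1)*(b^2 - 2*b + 1) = (b - 3)*(b - 1)^2*(b - 1)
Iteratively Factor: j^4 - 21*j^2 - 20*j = (j + 1)*(j^3 - j^2 - 20*j) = (j - 5)*(j + 1)*(j^2 + 4*j) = (j - 5)*(j + 1)*(j + 4)*(j)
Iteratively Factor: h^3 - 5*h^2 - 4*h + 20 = (h - 5)*(h^2 - 4) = (h - 5)*(h + 2)*(h - 2)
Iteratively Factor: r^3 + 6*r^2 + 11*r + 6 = (r + 2)*(r^2 + 4*r + 3) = (r + 2)*(r + 3)*(r + 1)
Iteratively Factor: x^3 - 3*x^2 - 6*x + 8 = (x + 2)*(x^2 - 5*x + 4) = (x - 1)*(x + 2)*(x - 4)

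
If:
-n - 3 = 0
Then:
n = -3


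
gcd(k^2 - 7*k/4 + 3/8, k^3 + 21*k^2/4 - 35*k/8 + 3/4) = k - 1/4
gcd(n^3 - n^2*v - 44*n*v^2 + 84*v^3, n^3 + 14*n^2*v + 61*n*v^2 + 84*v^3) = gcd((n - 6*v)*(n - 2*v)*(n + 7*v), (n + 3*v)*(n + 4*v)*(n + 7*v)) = n + 7*v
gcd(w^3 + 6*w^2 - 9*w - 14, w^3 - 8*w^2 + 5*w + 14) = w^2 - w - 2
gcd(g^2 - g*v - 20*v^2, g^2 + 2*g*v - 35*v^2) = -g + 5*v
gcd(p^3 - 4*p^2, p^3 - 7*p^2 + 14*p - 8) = p - 4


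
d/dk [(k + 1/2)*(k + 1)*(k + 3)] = 3*k^2 + 9*k + 5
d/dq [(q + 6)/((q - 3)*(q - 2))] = (-q^2 - 12*q + 36)/(q^4 - 10*q^3 + 37*q^2 - 60*q + 36)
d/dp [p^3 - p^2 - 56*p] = 3*p^2 - 2*p - 56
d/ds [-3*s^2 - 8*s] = -6*s - 8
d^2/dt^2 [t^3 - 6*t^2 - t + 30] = 6*t - 12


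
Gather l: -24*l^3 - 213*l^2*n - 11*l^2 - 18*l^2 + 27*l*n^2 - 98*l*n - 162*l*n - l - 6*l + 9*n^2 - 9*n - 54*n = -24*l^3 + l^2*(-213*n - 29) + l*(27*n^2 - 260*n - 7) + 9*n^2 - 63*n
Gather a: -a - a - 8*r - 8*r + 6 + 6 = -2*a - 16*r + 12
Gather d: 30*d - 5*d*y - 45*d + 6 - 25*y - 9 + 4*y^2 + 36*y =d*(-5*y - 15) + 4*y^2 + 11*y - 3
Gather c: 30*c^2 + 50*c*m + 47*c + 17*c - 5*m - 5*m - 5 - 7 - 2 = 30*c^2 + c*(50*m + 64) - 10*m - 14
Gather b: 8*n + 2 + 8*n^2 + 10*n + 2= 8*n^2 + 18*n + 4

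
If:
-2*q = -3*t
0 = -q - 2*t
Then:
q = 0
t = 0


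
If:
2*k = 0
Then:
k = 0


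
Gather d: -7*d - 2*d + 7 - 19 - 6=-9*d - 18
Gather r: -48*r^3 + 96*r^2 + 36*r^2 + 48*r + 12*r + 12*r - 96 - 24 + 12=-48*r^3 + 132*r^2 + 72*r - 108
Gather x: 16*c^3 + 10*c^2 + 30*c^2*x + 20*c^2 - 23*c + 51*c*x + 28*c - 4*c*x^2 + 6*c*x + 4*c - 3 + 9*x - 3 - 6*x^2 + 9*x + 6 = 16*c^3 + 30*c^2 + 9*c + x^2*(-4*c - 6) + x*(30*c^2 + 57*c + 18)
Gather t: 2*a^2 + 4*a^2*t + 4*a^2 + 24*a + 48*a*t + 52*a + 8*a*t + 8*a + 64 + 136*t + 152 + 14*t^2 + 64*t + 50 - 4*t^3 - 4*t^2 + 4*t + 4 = 6*a^2 + 84*a - 4*t^3 + 10*t^2 + t*(4*a^2 + 56*a + 204) + 270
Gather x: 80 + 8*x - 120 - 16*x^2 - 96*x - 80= -16*x^2 - 88*x - 120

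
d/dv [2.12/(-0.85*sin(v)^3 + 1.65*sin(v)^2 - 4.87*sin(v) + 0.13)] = (5.406*sin(v)^2 - 6.996*sin(v) + 10.3244)*cos(v)/(0.85*sin(v)^3 - 1.65*sin(v)^2 + 4.87*sin(v) - 0.13)^2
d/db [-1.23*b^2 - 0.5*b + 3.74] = -2.46*b - 0.5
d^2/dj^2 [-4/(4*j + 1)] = -128/(4*j + 1)^3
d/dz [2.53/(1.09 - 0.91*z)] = 2.3023/(0.91*z - 1.09)^2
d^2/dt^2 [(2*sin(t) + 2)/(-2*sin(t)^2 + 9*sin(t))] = 2*(4*sin(t)^2 + 34*sin(t) - 62 + 57/sin(t) + 108/sin(t)^2 - 162/sin(t)^3)/(2*sin(t) - 9)^3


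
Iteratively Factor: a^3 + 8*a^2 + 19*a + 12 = (a + 4)*(a^2 + 4*a + 3) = (a + 1)*(a + 4)*(a + 3)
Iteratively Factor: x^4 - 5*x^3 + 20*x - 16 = (x - 2)*(x^3 - 3*x^2 - 6*x + 8) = (x - 4)*(x - 2)*(x^2 + x - 2) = (x - 4)*(x - 2)*(x + 2)*(x - 1)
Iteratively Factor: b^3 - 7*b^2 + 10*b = (b - 5)*(b^2 - 2*b) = (b - 5)*(b - 2)*(b)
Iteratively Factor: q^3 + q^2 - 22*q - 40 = (q + 4)*(q^2 - 3*q - 10) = (q - 5)*(q + 4)*(q + 2)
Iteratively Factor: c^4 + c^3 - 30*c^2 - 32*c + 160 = (c + 4)*(c^3 - 3*c^2 - 18*c + 40) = (c - 5)*(c + 4)*(c^2 + 2*c - 8) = (c - 5)*(c + 4)^2*(c - 2)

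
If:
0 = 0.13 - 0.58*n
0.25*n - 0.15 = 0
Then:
No Solution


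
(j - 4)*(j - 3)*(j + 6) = j^3 - j^2 - 30*j + 72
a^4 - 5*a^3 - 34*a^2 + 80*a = a*(a - 8)*(a - 2)*(a + 5)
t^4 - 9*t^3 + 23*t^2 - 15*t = t*(t - 5)*(t - 3)*(t - 1)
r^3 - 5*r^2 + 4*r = r*(r - 4)*(r - 1)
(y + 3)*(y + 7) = y^2 + 10*y + 21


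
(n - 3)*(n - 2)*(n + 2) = n^3 - 3*n^2 - 4*n + 12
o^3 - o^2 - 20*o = o*(o - 5)*(o + 4)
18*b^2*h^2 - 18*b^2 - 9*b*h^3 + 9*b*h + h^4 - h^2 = (-6*b + h)*(-3*b + h)*(h - 1)*(h + 1)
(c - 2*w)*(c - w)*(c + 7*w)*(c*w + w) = c^4*w + 4*c^3*w^2 + c^3*w - 19*c^2*w^3 + 4*c^2*w^2 + 14*c*w^4 - 19*c*w^3 + 14*w^4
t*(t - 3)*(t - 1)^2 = t^4 - 5*t^3 + 7*t^2 - 3*t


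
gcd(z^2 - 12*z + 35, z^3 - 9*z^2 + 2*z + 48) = 1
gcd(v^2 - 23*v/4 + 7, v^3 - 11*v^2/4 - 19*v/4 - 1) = v - 4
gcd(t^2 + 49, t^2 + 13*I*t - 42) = t + 7*I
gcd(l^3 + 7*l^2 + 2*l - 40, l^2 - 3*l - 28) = l + 4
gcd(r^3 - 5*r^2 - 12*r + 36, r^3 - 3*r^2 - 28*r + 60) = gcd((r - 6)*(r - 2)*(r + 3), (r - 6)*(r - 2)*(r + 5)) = r^2 - 8*r + 12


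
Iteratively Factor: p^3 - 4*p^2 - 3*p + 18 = (p + 2)*(p^2 - 6*p + 9) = (p - 3)*(p + 2)*(p - 3)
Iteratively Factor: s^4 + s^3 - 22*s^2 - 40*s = (s)*(s^3 + s^2 - 22*s - 40) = s*(s + 4)*(s^2 - 3*s - 10) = s*(s - 5)*(s + 4)*(s + 2)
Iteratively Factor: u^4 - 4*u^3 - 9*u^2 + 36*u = (u + 3)*(u^3 - 7*u^2 + 12*u) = (u - 3)*(u + 3)*(u^2 - 4*u) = (u - 4)*(u - 3)*(u + 3)*(u)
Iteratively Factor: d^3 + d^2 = (d)*(d^2 + d) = d^2*(d + 1)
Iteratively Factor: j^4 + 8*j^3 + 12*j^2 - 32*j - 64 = (j + 4)*(j^3 + 4*j^2 - 4*j - 16) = (j + 4)^2*(j^2 - 4) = (j + 2)*(j + 4)^2*(j - 2)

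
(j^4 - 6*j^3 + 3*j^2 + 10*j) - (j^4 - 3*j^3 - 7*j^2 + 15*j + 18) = -3*j^3 + 10*j^2 - 5*j - 18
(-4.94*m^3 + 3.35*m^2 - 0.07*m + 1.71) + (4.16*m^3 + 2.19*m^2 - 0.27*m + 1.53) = -0.78*m^3 + 5.54*m^2 - 0.34*m + 3.24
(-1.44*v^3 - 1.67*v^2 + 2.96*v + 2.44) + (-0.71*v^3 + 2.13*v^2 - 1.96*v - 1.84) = -2.15*v^3 + 0.46*v^2 + 1.0*v + 0.6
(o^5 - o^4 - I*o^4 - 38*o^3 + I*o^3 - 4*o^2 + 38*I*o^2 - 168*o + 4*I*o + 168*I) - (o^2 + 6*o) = o^5 - o^4 - I*o^4 - 38*o^3 + I*o^3 - 5*o^2 + 38*I*o^2 - 174*o + 4*I*o + 168*I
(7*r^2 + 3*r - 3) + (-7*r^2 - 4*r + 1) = -r - 2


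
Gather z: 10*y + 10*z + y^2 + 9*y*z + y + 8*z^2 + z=y^2 + 11*y + 8*z^2 + z*(9*y + 11)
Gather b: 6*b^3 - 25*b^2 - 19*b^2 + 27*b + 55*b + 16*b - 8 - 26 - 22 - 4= 6*b^3 - 44*b^2 + 98*b - 60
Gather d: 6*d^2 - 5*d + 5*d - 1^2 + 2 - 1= 6*d^2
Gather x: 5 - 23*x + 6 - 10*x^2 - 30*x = -10*x^2 - 53*x + 11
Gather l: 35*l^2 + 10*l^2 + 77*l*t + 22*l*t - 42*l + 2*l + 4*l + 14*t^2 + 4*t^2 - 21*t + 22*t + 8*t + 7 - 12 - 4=45*l^2 + l*(99*t - 36) + 18*t^2 + 9*t - 9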